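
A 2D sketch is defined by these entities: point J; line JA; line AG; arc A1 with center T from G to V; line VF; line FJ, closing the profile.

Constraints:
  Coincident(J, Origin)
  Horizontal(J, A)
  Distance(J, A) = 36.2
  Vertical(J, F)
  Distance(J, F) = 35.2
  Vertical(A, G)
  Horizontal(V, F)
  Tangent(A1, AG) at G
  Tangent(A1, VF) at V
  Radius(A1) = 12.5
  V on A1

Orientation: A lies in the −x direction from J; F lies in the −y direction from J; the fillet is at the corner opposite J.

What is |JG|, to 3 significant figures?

42.7

J is at the origin; J and A share the same y with |JA| = 36.2 and A on the −x side, so A = (-36.2, 0.00). J and F share the same x with |JF| = 35.2 and F on the −y side, so F = (0.00, -35.2). The virtual corner opposite J is at (-36.2, -35.2). The tangent condition forces TG to be normal to AG and A1 meets VF tangentially, so TV is at right angles to VF, with radius 12.5, so the center T sits 12.5 in from both sides at T = (-23.7, -22.7). That places the tangent points at G = (-36.2, -22.7) on AG and V = (-23.7, -35.2) on VF. Then |JG| = |G − J| = 42.7.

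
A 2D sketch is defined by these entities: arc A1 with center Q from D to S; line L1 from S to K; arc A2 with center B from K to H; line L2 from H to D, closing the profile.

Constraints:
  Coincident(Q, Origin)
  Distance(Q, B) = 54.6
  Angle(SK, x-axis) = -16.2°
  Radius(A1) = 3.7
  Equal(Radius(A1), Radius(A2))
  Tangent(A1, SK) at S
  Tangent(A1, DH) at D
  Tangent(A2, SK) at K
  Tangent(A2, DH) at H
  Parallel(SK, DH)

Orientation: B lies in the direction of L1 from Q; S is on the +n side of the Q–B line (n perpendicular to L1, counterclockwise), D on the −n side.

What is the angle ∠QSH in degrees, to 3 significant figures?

82.3°

The slot axis is L1's direction at -16.2°, so u = (cos -16.2°, sin -16.2°) = (0.960, -0.279) and n = (−sin -16.2°, cos -16.2°) = (0.279, 0.960). Q is at the origin and B lies 54.6 along u from Q, so B = 54.6·u = (52.4, -15.2). Tangency of A1 to both parallel lines with radius 3.7 puts S and D at Q ± 3.7·n: S = (1.03, 3.55), D = (-1.03, -3.55). Equal radii place K and H the same way about B: K = B + 3.7·n = (53.5, -11.7), H = B − 3.7·n = (51.4, -18.8). Then cos ∠QSH = SQ·SH / (|SQ||SH|), giving 82.3°.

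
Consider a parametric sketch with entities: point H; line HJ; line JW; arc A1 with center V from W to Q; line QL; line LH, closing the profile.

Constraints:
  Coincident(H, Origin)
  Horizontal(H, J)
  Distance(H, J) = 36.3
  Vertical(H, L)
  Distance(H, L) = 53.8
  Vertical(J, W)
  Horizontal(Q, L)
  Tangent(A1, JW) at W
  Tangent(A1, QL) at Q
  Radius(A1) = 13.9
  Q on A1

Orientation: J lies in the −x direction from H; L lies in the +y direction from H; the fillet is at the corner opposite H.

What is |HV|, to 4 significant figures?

45.76

H and L share the same x with |HL| = 53.8 and L on the +y side, so L = (0.000, 53.80). The virtual corner opposite H is at (-36.30, 53.80). Since A1 is tangent to JW there, VW ⟂ JW and tangency of A1 to QL means the radius VQ is perpendicular to QL, with radius 13.9, so the center V sits 13.9 in from both sides at V = (-22.40, 39.90). Then |HV| = |V − H| = 45.76.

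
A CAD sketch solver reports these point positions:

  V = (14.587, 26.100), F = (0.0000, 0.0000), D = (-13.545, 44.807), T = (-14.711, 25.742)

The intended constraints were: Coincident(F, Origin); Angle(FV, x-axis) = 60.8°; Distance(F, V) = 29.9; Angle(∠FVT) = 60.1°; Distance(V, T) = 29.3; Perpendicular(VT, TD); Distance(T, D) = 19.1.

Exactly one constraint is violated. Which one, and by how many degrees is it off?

Perpendicular(VT, TD) — off by 4.20°.

F = (0.00, 0.00) ✓; FV at 60.80° ✓; |FV| = 29.90 ✓; ∠FVT = 60.10° ✓; |VT| = 29.30 ✓; ∠(VT, TD) = 94.20° ✗; |TD| = 19.10 ✓.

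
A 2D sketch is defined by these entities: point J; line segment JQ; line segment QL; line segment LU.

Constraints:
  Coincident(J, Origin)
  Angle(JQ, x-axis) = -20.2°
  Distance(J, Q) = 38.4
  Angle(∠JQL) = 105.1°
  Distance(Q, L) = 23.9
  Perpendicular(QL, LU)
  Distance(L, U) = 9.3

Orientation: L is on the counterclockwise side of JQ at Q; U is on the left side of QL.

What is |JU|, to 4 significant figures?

43.83

∠JQL = 105.1°, so QL runs at -20.2° + (180° − 105.1°) = 54.70° from the x-axis; with |QL| = 23.9, L = Q + 23.9·(cos 54.70°, sin 54.70°) = (49.85, 6.246). QL ⟂ LU; with |LU| = 9.3 on the left of QL, U = L + 9.3·(-0.8161, 0.5779) = (42.26, 11.62). Then |JU| = |U − J| = 43.83.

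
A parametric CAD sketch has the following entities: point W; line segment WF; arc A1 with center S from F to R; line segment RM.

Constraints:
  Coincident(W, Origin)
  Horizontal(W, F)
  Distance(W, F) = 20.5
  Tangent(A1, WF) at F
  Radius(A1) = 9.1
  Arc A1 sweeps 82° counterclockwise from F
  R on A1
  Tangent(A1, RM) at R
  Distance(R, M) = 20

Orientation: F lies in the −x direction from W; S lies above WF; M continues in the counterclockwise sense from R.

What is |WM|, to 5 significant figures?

28.977

On A1, F sits at bearing -90° from S; an 82° counterclockwise sweep puts R at bearing -8°, so R = S + 9.1·(cos -8°, sin -8°) = (-11.489, 7.8335). The tangent condition forces SR to be normal to RM, so RM runs along (−sin -8°, cos -8°); with |RM| = 20.0, M = (-8.7051, 27.639). Then |WM| = |M − W| = 28.977.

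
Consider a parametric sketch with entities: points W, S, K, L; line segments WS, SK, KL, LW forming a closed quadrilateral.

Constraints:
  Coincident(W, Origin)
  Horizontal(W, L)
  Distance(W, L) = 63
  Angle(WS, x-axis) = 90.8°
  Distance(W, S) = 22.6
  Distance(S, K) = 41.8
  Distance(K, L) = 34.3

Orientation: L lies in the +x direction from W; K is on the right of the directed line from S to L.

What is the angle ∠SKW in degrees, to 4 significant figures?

31.66°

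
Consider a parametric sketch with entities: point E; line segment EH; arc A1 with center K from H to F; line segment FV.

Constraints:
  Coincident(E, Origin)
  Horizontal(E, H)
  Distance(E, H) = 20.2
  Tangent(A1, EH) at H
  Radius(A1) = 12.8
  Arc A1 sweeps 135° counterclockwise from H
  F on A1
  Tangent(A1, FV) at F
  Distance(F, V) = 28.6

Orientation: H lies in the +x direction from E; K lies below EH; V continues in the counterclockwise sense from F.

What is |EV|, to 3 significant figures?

52.5

E is at the origin; E and H share the same y with |EH| = 20.2 and H on the +x side, so H = (20.2, 0.00). Since A1 is tangent to EH there, KH ⟂ EH, so K = H + (0, -12.8) = (20.2, -12.8). On A1, H sits at bearing 90° from K; a 135° counterclockwise sweep puts F at bearing 225°, so F = K + 12.8·(cos 225°, sin 225°) = (11.1, -21.9). A1 meets FV tangentially, so KF is at right angles to FV, so FV runs along (−sin 225°, cos 225°); with |FV| = 28.6, V = (31.4, -42.1). Then |EV| = |V − E| = 52.5.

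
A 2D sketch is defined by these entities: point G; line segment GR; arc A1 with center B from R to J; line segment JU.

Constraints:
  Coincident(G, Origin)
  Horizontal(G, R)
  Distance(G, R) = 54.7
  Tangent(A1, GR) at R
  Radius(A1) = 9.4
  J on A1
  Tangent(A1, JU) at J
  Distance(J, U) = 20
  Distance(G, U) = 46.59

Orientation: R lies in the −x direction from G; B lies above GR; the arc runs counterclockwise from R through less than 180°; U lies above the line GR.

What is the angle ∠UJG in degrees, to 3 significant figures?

78.5°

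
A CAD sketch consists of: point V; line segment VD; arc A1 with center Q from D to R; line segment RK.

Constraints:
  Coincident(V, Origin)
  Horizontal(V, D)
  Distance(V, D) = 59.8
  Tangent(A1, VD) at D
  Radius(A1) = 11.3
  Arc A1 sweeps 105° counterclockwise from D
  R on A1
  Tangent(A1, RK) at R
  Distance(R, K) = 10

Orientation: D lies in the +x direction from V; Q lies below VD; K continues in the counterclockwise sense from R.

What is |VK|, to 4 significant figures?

56.74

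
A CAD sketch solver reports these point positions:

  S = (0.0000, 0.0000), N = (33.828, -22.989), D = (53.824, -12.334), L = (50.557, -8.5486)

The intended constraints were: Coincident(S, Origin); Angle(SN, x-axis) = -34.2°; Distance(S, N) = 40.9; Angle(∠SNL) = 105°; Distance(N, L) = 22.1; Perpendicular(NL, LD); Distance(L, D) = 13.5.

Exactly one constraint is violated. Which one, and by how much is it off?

Distance(L, D) = 13.5 — off by 8.50.

S = (0.00, 0.00) ✓; SN at -34.20° ✓; |SN| = 40.90 ✓; ∠SNL = 105.0° ✓; |NL| = 22.10 ✓; ∠(NL, LD) = 90.00° ✓; |LD| = 5.000 ✗.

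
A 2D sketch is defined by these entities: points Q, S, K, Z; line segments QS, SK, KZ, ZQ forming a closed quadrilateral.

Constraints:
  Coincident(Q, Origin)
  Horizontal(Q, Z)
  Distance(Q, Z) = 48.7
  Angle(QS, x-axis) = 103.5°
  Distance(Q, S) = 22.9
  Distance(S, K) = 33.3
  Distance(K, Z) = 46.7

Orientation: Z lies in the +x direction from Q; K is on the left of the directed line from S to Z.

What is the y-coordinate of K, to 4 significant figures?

39.20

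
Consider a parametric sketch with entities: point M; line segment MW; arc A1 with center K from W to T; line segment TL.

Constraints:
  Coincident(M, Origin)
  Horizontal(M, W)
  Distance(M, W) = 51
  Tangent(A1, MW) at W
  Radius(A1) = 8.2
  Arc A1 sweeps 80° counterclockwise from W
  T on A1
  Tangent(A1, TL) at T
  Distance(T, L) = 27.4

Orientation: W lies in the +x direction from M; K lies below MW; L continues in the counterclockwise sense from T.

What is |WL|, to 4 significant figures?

36.12

M is at the origin; M and W share the same y with |MW| = 51.0 and W on the +x side, so W = (51.00, 0.000). Since A1 is tangent to MW there, KW ⟂ MW, so K = W + (0, -8.2) = (51.00, -8.200). On A1, W sits at bearing 90° from K; an 80° counterclockwise sweep puts T at bearing 170°, so T = K + 8.2·(cos 170°, sin 170°) = (42.92, -6.776). Since A1 is tangent to TL there, KT ⟂ TL, so TL runs along (−sin 170°, cos 170°); with |TL| = 27.4, L = (38.17, -33.76). Then |WL| = |L − W| = 36.12.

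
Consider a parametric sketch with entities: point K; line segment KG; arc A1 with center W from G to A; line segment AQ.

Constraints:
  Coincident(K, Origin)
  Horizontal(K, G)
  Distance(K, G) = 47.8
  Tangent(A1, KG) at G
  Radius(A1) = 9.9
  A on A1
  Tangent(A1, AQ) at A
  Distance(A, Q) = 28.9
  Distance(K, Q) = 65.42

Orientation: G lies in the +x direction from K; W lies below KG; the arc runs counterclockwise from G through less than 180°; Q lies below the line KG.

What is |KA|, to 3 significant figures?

41.4

K is at the origin; KG is horizontal with |KG| = 47.8 and G on the +x side, so G = (47.8, 0.00). The tangent condition forces WG to be normal to KG, so W = G + (0, -9.9) = (47.8, -9.90). Since WA ⟂ AQ (tangency), |WQ| = √(9.9² + 28.9²) = 30.5 regardless of where A sits on A1. So Q lies on both circle(K, 65.42) and circle(W, 30.5); the below-KG intersection is Q = (51.6, -40.2). A is the foot of the tangent from Q: A = (38.9, -14.2).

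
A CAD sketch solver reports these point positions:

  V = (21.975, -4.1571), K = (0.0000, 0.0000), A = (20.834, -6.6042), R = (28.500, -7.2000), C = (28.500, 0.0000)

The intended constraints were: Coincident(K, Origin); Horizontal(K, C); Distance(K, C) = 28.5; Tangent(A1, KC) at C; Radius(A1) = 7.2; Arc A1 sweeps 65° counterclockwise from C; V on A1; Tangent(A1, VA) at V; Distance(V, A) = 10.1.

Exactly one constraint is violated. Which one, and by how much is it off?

Distance(V, A) = 10.1 — off by 7.40.

K = (0.00, 0.00) ✓; K.y = 0.00, C.y = 0.00 ✓; |KC| = 28.50 ✓; ∠(RC, CK) = 90.00° ✓; |RC| = 7.200 ✓; bearing(R→V) − bearing(R→C) = 65.00° ✓; |RV| = 7.200 ✓; ∠(RV, VA) = 90.00° ✓; |VA| = 2.700 ✗.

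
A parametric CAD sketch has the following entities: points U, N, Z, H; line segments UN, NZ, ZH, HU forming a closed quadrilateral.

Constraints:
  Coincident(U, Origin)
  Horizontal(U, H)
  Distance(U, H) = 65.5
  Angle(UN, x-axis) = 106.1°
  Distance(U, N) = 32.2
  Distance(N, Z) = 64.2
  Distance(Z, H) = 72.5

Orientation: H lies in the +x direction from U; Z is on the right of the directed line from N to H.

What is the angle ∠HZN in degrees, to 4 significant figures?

71.97°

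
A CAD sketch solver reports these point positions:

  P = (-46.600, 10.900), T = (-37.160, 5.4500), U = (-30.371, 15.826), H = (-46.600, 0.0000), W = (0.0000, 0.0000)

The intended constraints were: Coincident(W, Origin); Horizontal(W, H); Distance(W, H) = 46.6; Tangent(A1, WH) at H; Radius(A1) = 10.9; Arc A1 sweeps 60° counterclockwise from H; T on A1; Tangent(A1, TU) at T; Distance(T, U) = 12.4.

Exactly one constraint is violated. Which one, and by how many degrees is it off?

Tangent(A1, TU) at T — off by 3.20°.

W = (0.00, 0.00) ✓; W.y = 0.00, H.y = 0.00 ✓; |WH| = 46.60 ✓; ∠(PH, HW) = 90.00° ✓; |PH| = 10.90 ✓; bearing(P→T) − bearing(P→H) = 60.00° ✓; |PT| = 10.90 ✓; ∠(PT, TU) = 93.20° ✗; |TU| = 12.40 ✓.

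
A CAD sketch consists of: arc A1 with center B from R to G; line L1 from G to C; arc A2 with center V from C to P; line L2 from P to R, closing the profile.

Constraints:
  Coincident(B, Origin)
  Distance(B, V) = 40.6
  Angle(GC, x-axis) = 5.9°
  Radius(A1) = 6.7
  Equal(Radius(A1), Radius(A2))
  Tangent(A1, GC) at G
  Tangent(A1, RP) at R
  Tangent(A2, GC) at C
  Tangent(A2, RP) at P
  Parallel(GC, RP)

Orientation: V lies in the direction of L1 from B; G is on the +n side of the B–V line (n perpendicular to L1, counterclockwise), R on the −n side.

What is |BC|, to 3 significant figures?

41.1

The slot axis is L1's direction at 5.9°, so u = (cos 5.9°, sin 5.9°) = (0.995, 0.103) and n = (−sin 5.9°, cos 5.9°) = (-0.103, 0.995). B is at the origin and V lies 40.6 along u from B, so V = 40.6·u = (40.4, 4.17). Tangency of A1 to both parallel lines with radius 6.7 puts G and R at B ± 6.7·n: G = (-0.689, 6.66), R = (0.689, -6.66). Equal radii place C and P the same way about V: C = V + 6.7·n = (39.7, 10.8), P = V − 6.7·n = (41.1, -2.49). Then |BC| = |C − B| = 41.1.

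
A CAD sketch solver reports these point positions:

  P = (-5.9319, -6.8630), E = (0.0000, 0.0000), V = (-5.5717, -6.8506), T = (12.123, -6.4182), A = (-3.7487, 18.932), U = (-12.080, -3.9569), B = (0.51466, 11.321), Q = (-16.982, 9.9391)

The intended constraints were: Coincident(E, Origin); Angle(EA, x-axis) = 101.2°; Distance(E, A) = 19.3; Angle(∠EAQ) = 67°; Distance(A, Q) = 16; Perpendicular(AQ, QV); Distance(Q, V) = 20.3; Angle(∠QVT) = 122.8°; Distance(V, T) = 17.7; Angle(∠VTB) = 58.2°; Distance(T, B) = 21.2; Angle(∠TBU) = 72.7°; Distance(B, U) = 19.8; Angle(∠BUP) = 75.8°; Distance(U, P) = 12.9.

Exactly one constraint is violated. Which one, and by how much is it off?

Distance(U, P) = 12.9 — off by 6.10.

E = (0.00, 0.00) ✓; EA at 101.2° ✓; |EA| = 19.30 ✓; ∠EAQ = 67.00° ✓; |AQ| = 16.00 ✓; ∠(AQ, QV) = 90.00° ✓; |QV| = 20.30 ✓; ∠QVT = 122.8° ✓; |VT| = 17.70 ✓; ∠VTB = 58.20° ✓; |TB| = 21.20 ✓; ∠TBU = 72.70° ✓; |BU| = 19.80 ✓; ∠BUP = 75.80° ✓; |UP| = 6.800 ✗.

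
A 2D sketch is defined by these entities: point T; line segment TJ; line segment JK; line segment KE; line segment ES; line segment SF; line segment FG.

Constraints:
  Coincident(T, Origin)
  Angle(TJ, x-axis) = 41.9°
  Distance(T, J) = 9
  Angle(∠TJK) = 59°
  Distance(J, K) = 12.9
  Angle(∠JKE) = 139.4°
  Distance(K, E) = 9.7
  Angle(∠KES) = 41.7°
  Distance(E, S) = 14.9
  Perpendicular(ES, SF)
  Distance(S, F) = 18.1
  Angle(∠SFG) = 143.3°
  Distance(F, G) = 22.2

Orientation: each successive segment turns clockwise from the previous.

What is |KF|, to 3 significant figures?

13.9

T is at the origin; TJ runs at 41.9° with length 9.0, so J = (6.70, 6.01). ∠TJK = 59.0° gives JK at -79.1° from the x-axis; with |JK| = 12.9, K = (9.14, -6.66). ∠JKE = 139.4° gives KE at -120° from the x-axis; with |KE| = 9.7, E = (4.33, -15.1). ∠KES = 41.7° gives ES at 102° from the x-axis; with |ES| = 14.9, S = (1.23, -0.508). ES ⟂ SF, so SF runs at 12.0°; with |SF| = 18.1, F = (18.9, 3.26). Then |KF| = |F − K| = 13.9.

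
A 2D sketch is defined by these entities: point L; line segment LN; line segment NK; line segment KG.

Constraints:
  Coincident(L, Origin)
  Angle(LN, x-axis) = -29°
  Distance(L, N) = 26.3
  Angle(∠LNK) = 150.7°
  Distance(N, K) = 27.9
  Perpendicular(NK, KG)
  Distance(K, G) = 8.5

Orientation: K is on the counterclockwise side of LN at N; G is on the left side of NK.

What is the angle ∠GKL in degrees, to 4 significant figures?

75.79°

L is at the origin; LN runs at -29.0° with length 26.3, so N = 26.3·(cos -29.0°, sin -29.0°) = (23.00, -12.75). ∠LNK = 150.7°, so NK runs at -29.0° + (180° − 150.7°) = 0.3000° from the x-axis; with |NK| = 27.9, K = N + 27.9·(cos 0.3000°, sin 0.3000°) = (50.90, -12.60). The perpendicularity gives KG at right angles to NK; with |KG| = 8.5 on the left of NK, G = K + 8.5·(-0.005236, 1.000) = (50.86, -4.105). Then cos ∠GKL = KG·KL / (|KG||KL|), giving 75.79°.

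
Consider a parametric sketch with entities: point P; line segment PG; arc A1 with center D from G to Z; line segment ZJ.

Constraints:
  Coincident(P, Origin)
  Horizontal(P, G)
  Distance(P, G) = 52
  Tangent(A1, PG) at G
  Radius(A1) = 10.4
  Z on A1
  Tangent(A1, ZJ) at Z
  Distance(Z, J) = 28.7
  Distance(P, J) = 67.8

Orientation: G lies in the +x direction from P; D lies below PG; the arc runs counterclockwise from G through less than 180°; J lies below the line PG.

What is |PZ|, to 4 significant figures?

44.93

P is at the origin; PG is horizontal with |PG| = 52.0 and G on the +x side, so G = (52.00, 0.000). Since A1 is tangent to PG there, DG ⟂ PG, so D = G + (0, -10.4) = (52.00, -10.40). Since DZ ⟂ ZJ (tangency), |DJ| = √(10.4² + 28.7²) = 30.53 regardless of where Z sits on A1. So J lies on both circle(P, 67.8) and circle(D, 30.53); the below-PG intersection is J = (54.11, -40.85). Z is the foot of the tangent from J: Z = (42.49, -14.61).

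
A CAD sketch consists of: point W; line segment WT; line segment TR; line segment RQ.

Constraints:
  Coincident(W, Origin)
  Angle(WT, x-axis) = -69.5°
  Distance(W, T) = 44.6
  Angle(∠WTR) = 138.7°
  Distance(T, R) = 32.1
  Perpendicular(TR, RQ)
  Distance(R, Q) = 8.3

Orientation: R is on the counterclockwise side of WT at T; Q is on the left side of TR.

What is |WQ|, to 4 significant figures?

68.93

W is at the origin; WT runs at -69.5° with length 44.6, so T = 44.6·(cos -69.5°, sin -69.5°) = (15.62, -41.78). ∠WTR = 138.7°, so TR runs at -69.5° + (180° − 138.7°) = -28.20° from the x-axis; with |TR| = 32.1, R = T + 32.1·(cos -28.20°, sin -28.20°) = (43.91, -56.94). TR is perpendicular to RQ; with |RQ| = 8.3 on the left of TR, Q = R + 8.3·(0.4726, 0.8813) = (47.83, -49.63). Then |WQ| = |Q − W| = 68.93.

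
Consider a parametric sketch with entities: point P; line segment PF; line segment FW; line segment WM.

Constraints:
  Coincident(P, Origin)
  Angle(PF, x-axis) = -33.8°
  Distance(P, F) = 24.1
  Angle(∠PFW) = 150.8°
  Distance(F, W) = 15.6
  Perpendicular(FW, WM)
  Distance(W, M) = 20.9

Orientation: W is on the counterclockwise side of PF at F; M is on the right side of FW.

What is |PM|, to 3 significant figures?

49.1

P is at the origin; PF runs at -33.8° with length 24.1, so F = 24.1·(cos -33.8°, sin -33.8°) = (20.0, -13.4). ∠PFW = 150.8°, so FW runs at -33.8° + (180° − 150.8°) = -4.60° from the x-axis; with |FW| = 15.6, W = F + 15.6·(cos -4.60°, sin -4.60°) = (35.6, -14.7). FW ⟂ WM; with |WM| = 20.9 on the right of FW, M = W + 20.9·(-0.0802, -0.997) = (33.9, -35.5). Then |PM| = |M − P| = 49.1.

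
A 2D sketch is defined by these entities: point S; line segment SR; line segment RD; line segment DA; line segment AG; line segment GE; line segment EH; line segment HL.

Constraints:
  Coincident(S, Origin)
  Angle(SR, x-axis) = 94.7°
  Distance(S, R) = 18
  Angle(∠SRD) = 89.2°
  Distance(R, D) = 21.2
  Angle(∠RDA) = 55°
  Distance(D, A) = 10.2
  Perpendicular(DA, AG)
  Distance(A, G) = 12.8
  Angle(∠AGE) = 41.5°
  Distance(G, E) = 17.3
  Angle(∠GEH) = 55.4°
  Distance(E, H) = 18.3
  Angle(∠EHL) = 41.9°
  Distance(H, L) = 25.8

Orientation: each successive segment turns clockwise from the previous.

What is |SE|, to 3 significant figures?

28.9

S is at the origin; SR runs at 94.7° with length 18.0, so R = (-1.47, 17.9). ∠SRD = 89.2° gives RD at 3.90° from the x-axis; with |RD| = 21.2, D = (19.7, 19.4). ∠RDA = 55.0° gives DA at -121° from the x-axis; with |DA| = 10.2, A = (14.4, 10.6). DA is perpendicular to AG, so AG runs at 149°; with |AG| = 12.8, G = (3.45, 17.3). ∠AGE = 41.5° gives GE at 10.4° from the x-axis; with |GE| = 17.3, E = (20.5, 20.4). Then |SE| = |E − S| = 28.9.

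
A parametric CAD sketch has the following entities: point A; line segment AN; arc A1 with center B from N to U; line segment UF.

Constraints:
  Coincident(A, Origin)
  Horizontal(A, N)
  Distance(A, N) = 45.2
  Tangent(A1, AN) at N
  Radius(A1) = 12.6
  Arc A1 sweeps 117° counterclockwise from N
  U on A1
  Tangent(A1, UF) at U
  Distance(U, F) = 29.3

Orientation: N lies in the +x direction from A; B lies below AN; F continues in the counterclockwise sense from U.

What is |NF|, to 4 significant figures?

44.48

A is at the origin; AN is horizontal with |AN| = 45.2 and N on the +x side, so N = (45.20, 0.000). A1 meets AN tangentially, so BN is at right angles to AN, so B = N + (0, -12.6) = (45.20, -12.60). On A1, N sits at bearing 90° from B; a 117° counterclockwise sweep puts U at bearing 207°, so U = B + 12.6·(cos 207°, sin 207°) = (33.97, -18.32). Since A1 is tangent to UF there, BU ⟂ UF, so UF runs along (−sin 207°, cos 207°); with |UF| = 29.3, F = (47.28, -44.43). Then |NF| = |F − N| = 44.48.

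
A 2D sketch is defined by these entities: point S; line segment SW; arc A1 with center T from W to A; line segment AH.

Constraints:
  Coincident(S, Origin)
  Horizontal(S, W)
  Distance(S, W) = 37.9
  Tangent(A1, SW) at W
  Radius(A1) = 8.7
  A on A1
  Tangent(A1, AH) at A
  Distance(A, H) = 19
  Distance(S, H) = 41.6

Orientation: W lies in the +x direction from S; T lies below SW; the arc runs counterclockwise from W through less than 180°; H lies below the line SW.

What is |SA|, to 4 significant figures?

30.67

Checks: S.y = 0.00, W.y = 0.00 ✓; ∠(TW, WS) = 90.00° ✓; |TW| = 8.700 ✓; |TA| = 8.700 ✓; ∠(TA, AH) = 90.00° ✓; |AH| = 19.00 ✓; |SH| = 41.60 ✓.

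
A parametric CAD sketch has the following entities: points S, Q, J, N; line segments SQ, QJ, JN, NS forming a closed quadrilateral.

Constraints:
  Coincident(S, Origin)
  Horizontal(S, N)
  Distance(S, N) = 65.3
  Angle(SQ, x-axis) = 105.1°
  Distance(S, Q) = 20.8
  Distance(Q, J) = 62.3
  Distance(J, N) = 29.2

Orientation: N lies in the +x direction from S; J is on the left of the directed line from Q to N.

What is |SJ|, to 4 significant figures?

62.88

S is at the origin; SN is horizontal with |SN| = 65.3 and N in +x, so N = (65.3, 0). SQ runs at 105.1° with |SQ| = 20.8, so Q = (-5.418, 20.08). J is determined by |QJ| = 62.3 and |JN| = 29.2 together: it lies at the intersection of circle(Q, 62.3) and circle(N, 29.2). With |QN| = 73.51, the foot of the radical line on QN is 57.36 from Q and the perpendicular offset is √(62.3² − 57.36²) = 24.32. Taking the left-of-QN solution: J = (56.40, 27.81).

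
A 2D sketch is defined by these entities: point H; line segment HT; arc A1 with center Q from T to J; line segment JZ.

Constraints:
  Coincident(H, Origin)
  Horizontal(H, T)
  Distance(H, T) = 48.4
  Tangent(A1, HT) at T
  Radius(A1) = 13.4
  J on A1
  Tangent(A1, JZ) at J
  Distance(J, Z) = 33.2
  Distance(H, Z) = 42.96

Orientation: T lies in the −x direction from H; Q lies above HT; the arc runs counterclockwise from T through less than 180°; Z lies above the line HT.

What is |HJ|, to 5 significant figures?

37.156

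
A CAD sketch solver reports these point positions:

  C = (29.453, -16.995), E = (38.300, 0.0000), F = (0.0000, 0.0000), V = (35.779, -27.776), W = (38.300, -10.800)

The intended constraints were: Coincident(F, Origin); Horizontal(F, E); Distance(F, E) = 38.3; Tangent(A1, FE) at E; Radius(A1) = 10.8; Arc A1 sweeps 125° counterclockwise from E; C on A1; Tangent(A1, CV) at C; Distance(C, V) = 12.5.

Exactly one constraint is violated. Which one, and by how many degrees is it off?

Tangent(A1, CV) at C — off by 4.60°.

F = (0.00, 0.00) ✓; F.y = 0.00, E.y = 0.00 ✓; |FE| = 38.30 ✓; ∠(WE, EF) = 90.00° ✓; |WE| = 10.80 ✓; bearing(W→C) − bearing(W→E) = 125.0° ✓; |WC| = 10.80 ✓; ∠(WC, CV) = 94.60° ✗; |CV| = 12.50 ✓.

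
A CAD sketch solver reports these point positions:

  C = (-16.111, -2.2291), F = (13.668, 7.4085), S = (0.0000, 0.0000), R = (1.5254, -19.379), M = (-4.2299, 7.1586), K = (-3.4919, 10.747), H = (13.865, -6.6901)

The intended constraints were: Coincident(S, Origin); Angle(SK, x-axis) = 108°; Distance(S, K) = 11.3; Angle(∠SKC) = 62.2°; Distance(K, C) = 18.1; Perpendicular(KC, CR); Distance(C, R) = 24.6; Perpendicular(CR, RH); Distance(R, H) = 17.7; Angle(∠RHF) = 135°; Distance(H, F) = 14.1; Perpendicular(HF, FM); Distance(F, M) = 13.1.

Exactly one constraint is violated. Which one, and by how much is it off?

Distance(F, M) = 13.1 — off by 4.80.

S = (0.00, 0.00) ✓; SK at 108.0° ✓; |SK| = 11.30 ✓; ∠SKC = 62.20° ✓; |KC| = 18.10 ✓; ∠(KC, CR) = 90.00° ✓; |CR| = 24.60 ✓; ∠(CR, RH) = 90.00° ✓; |RH| = 17.70 ✓; ∠RHF = 135.0° ✓; |HF| = 14.10 ✓; ∠(HF, FM) = 90.00° ✓; |FM| = 17.90 ✗.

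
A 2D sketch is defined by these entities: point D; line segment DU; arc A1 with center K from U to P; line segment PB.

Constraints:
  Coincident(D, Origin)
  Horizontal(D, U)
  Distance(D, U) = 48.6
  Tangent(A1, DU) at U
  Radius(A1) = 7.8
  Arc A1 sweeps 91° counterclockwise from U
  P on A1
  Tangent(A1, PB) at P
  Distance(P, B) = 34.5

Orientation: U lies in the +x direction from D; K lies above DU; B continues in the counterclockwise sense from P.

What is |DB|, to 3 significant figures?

70.1

D is at the origin; DU is horizontal with |DU| = 48.6 and U on the +x side, so U = (48.6, 0.00). Tangency of A1 to DU means the radius KU is perpendicular to DU, so K = U + (0, 7.8) = (48.6, 7.80). On A1, U sits at bearing -90° from K; a 91° counterclockwise sweep puts P at bearing 1°, so P = K + 7.8·(cos 1°, sin 1°) = (56.4, 7.94). A1 meets PB tangentially, so KP is at right angles to PB, so PB runs along (−sin 1°, cos 1°); with |PB| = 34.5, B = (55.8, 42.4). Then |DB| = |B − D| = 70.1.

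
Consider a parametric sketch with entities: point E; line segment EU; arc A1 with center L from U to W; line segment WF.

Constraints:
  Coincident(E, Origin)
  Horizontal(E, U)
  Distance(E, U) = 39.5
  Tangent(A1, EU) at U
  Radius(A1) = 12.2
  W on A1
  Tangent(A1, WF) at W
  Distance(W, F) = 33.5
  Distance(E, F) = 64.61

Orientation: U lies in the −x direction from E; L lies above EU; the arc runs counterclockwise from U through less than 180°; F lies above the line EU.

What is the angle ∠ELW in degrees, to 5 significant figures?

43.910°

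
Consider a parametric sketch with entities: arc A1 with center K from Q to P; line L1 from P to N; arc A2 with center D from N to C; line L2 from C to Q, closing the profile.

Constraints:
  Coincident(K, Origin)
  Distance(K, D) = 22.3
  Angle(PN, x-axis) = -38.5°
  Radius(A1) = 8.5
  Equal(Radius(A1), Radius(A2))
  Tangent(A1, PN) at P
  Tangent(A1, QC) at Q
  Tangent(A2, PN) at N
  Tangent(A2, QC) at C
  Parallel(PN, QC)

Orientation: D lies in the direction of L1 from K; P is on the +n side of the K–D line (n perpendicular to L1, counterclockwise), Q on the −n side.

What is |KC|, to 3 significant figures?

23.9

The slot axis is L1's direction at -38.5°, so u = (cos -38.5°, sin -38.5°) = (0.783, -0.623) and n = (−sin -38.5°, cos -38.5°) = (0.623, 0.783). K is at the origin and D lies 22.3 along u from K, so D = 22.3·u = (17.5, -13.9). Tangency of A1 to both parallel lines with radius 8.5 puts P and Q at K ± 8.5·n: P = (5.29, 6.65), Q = (-5.29, -6.65). Equal radii place N and C the same way about D: N = D + 8.5·n = (22.7, -7.23), C = D − 8.5·n = (12.2, -20.5). Then |KC| = |C − K| = 23.9.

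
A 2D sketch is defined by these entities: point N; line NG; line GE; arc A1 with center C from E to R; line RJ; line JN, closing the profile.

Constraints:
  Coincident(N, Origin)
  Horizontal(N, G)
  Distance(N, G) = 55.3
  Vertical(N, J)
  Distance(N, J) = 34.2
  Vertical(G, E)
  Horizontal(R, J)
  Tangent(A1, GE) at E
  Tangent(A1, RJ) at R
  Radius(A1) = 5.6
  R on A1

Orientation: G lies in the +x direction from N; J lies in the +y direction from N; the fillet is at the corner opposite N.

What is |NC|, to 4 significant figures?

57.34

N is at the origin; NG is horizontal with |NG| = 55.3 and G on the +x side, so G = (55.30, 0.000). NJ is vertical with |NJ| = 34.2 and J on the +y side, so J = (0.000, 34.20). The virtual corner opposite N is at (55.30, 34.20). Since A1 is tangent to GE there, CE ⟂ GE and the tangent condition forces CR to be normal to RJ, with radius 5.6, so the center C sits 5.6 in from both sides at C = (49.70, 28.60). Then |NC| = |C − N| = 57.34.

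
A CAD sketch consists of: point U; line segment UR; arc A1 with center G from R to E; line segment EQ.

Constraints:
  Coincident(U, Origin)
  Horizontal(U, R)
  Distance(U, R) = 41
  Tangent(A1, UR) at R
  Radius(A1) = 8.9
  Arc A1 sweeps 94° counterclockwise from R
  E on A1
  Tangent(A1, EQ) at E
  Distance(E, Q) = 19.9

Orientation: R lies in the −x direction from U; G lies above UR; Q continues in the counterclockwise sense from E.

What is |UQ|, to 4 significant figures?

44.56

U is at the origin; UR is horizontal with |UR| = 41.0 and R on the −x side, so R = (-41.00, 0.000). A1 meets UR tangentially, so GR is at right angles to UR, so G = R + (0, 8.9) = (-41.00, 8.900). On A1, R sits at bearing -90° from G; a 94° counterclockwise sweep puts E at bearing 4°, so E = G + 8.9·(cos 4°, sin 4°) = (-32.12, 9.521). The tangent condition forces GE to be normal to EQ, so EQ runs along (−sin 4°, cos 4°); with |EQ| = 19.9, Q = (-33.51, 29.37). Then |UQ| = |Q − U| = 44.56.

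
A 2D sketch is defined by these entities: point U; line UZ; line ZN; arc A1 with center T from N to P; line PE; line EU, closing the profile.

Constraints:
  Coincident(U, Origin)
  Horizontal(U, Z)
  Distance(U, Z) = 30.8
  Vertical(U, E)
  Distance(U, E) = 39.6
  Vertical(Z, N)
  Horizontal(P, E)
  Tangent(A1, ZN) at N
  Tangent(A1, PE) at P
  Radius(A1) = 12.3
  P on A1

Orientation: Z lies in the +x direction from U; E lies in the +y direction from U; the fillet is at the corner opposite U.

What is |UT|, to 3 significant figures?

33.0

U is at the origin; UZ is horizontal with |UZ| = 30.8 and Z on the +x side, so Z = (30.8, 0.00). U and E share the same x with |UE| = 39.6 and E on the +y side, so E = (0.00, 39.6). The virtual corner opposite U is at (30.8, 39.6). The tangent condition forces TN to be normal to ZN and tangency of A1 to PE means the radius TP is perpendicular to PE, with radius 12.3, so the center T sits 12.3 in from both sides at T = (18.5, 27.3). Then |UT| = |T − U| = 33.0.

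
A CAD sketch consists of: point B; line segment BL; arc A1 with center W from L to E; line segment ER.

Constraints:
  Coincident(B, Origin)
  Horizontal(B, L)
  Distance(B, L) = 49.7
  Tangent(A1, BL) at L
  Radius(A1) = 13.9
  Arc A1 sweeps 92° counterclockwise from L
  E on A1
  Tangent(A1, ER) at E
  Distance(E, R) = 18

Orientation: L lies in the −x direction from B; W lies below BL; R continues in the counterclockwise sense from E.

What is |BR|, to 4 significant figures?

70.80

On A1, L sits at bearing 90° from W; a 92° counterclockwise sweep puts E at bearing 182°, so E = W + 13.9·(cos 182°, sin 182°) = (-63.59, -14.39). The tangent condition forces WE to be normal to ER, so ER runs along (−sin 182°, cos 182°); with |ER| = 18.0, R = (-62.96, -32.37). Then |BR| = |R − B| = 70.80.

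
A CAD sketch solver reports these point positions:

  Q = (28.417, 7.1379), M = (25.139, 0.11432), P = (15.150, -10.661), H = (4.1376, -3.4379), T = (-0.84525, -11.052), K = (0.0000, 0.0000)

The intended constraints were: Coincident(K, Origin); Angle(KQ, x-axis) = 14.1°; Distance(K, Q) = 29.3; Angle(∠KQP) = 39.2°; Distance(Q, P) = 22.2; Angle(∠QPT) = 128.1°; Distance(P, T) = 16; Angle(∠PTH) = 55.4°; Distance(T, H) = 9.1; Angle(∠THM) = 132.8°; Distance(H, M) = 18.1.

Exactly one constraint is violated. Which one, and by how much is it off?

Distance(H, M) = 18.1 — off by 3.20.

K = (0.00, 0.00) ✓; KQ at 14.10° ✓; |KQ| = 29.30 ✓; ∠KQP = 39.20° ✓; |QP| = 22.20 ✓; ∠QPT = 128.1° ✓; |PT| = 16.00 ✓; ∠PTH = 55.40° ✓; |TH| = 9.100 ✓; ∠THM = 132.8° ✓; |HM| = 21.30 ✗.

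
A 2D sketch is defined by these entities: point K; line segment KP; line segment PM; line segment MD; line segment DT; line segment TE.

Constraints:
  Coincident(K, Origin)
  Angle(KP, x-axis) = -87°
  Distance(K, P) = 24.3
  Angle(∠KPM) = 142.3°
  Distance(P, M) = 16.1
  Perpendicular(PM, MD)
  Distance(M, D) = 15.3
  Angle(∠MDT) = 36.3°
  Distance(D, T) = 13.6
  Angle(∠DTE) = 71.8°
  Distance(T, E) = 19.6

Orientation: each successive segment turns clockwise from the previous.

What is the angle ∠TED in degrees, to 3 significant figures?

40.1°

K is at the origin; KP runs at -87.0° with length 24.3, so P = (1.27, -24.3). ∠KPM = 142.3° gives PM at -125° from the x-axis; with |PM| = 16.1, M = (-7.89, -37.5). The perpendicularity gives MD at right angles to PM, so MD runs at 145°; with |MD| = 15.3, D = (-20.5, -28.8). ∠MDT = 36.3° gives DT at 1.60° from the x-axis; with |DT| = 13.6, T = (-6.88, -28.4). ∠DTE = 71.8° gives TE at -107° from the x-axis; with |TE| = 19.6, E = (-12.5, -47.2). Then cos ∠TED = ET·ED / (|ET||ED|), giving 40.1°.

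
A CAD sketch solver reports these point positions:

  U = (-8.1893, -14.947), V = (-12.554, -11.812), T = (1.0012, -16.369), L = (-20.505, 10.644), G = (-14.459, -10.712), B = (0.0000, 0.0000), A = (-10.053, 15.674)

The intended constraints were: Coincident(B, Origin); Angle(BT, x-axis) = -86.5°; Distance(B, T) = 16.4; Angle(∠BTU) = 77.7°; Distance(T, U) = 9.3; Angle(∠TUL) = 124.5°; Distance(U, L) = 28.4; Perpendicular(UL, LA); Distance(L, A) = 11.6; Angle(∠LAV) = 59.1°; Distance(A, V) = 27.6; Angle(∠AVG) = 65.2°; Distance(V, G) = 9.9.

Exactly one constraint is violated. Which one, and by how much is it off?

Distance(V, G) = 9.9 — off by 7.70.

B = (0.00, 0.00) ✓; BT at -86.50° ✓; |BT| = 16.40 ✓; ∠BTU = 77.70° ✓; |TU| = 9.300 ✓; ∠TUL = 124.5° ✓; |UL| = 28.40 ✓; ∠(UL, LA) = 90.00° ✓; |LA| = 11.60 ✓; ∠LAV = 59.10° ✓; |AV| = 27.60 ✓; ∠AVG = 65.20° ✓; |VG| = 2.200 ✗.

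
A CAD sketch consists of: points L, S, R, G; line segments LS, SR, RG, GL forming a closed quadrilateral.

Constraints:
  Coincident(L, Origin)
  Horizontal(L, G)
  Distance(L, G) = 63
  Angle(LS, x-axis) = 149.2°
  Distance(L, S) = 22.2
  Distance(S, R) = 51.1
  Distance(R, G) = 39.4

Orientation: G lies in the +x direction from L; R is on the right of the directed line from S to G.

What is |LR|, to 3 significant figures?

28.9

Checks: |SR| = 51.10 ✓; |RG| = 39.40 ✓.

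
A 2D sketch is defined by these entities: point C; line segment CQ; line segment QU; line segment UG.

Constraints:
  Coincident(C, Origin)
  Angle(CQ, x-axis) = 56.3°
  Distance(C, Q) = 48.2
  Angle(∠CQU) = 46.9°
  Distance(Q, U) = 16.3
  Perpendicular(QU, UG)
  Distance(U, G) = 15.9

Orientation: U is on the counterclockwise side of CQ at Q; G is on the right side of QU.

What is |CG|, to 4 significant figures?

53.73

C is at the origin; CQ runs at 56.3° with length 48.2, so Q = 48.2·(cos 56.3°, sin 56.3°) = (26.74, 40.10). ∠CQU = 46.9°, so QU runs at 56.3° + (180° − 46.9°) = 189.4° from the x-axis; with |QU| = 16.3, U = Q + 16.3·(cos 189.4°, sin 189.4°) = (10.66, 37.44). QU is perpendicular to UG; with |UG| = 15.9 on the right of QU, G = U + 15.9·(-0.1633, 0.9866) = (8.065, 53.12). Then |CG| = |G − C| = 53.73.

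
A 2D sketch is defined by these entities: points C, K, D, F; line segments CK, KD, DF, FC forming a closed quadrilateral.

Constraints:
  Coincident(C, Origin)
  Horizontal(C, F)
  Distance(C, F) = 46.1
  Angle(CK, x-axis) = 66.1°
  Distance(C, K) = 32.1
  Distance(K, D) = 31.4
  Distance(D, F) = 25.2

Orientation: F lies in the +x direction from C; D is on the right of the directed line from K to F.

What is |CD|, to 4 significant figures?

20.95

C is at the origin; C and F share the same y with |CF| = 46.1 and F in +x, so F = (46.1, 0). CK runs at 66.1° with |CK| = 32.1, so K = (13.01, 29.35). D is determined by |KD| = 31.4 and |DF| = 25.2 together: it lies at the intersection of circle(K, 31.4) and circle(F, 25.2). With |KF| = 44.23, the foot of the radical line on KF is 26.08 from K and the perpendicular offset is √(31.4² − 26.08²) = 17.48. Taking the right-of-KF solution: D = (20.92, -1.038).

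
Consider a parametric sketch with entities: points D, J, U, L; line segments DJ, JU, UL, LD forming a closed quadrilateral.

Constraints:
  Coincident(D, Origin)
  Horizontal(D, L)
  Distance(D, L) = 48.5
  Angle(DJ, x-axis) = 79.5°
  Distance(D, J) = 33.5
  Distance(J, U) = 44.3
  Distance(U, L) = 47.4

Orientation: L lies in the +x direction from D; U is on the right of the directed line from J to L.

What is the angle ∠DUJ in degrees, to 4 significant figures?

17.04°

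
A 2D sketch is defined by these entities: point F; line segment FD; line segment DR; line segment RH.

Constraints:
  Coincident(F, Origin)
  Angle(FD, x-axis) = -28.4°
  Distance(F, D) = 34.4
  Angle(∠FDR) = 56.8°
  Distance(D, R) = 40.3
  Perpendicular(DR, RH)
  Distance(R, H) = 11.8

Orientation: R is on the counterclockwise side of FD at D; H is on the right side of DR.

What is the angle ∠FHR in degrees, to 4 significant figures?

27.87°

F is at the origin; FD runs at -28.4° with length 34.4, so D = 34.4·(cos -28.4°, sin -28.4°) = (30.26, -16.36). ∠FDR = 56.8°, so DR runs at -28.4° + (180° − 56.8°) = 94.80° from the x-axis; with |DR| = 40.3, R = D + 40.3·(cos 94.80°, sin 94.80°) = (26.89, 23.80). The perpendicularity gives RH at right angles to DR; with |RH| = 11.8 on the right of DR, H = R + 11.8·(0.9965, 0.08368) = (38.65, 24.78). Then cos ∠FHR = HF·HR / (|HF||HR|), giving 27.87°.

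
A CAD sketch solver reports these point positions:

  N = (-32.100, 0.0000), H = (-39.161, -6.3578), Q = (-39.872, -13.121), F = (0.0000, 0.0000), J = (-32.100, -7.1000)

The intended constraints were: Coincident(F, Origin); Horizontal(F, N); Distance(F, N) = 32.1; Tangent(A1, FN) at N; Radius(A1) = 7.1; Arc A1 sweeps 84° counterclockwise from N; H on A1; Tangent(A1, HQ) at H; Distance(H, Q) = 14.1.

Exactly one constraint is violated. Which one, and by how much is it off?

Distance(H, Q) = 14.1 — off by 7.30.

F = (0.00, 0.00) ✓; F.y = 0.00, N.y = 0.00 ✓; |FN| = 32.10 ✓; ∠(JN, NF) = 90.00° ✓; |JN| = 7.100 ✓; bearing(J→H) − bearing(J→N) = 84.00° ✓; |JH| = 7.100 ✓; ∠(JH, HQ) = 90.00° ✓; |HQ| = 6.800 ✗.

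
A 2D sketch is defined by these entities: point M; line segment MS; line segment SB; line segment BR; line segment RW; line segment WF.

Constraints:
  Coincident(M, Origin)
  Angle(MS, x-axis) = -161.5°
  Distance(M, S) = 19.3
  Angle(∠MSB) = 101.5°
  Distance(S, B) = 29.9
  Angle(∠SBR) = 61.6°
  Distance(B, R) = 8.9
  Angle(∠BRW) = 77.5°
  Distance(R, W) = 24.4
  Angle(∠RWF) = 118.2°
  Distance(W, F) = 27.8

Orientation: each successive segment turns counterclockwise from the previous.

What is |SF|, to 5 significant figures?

37.704

M is at the origin; MS runs at -161.5° with length 19.3, so S = (-18.303, -6.1240). ∠MSB = 101.5° gives SB at -83.000° from the x-axis; with |SB| = 29.9, B = (-14.659, -35.801). ∠SBR = 61.6° gives BR at 35.400° from the x-axis; with |BR| = 8.9, R = (-7.4041, -30.646). ∠BRW = 77.5° gives RW at 137.90° from the x-axis; with |RW| = 24.4, W = (-25.508, -14.287). ∠RWF = 118.2° gives WF at -160.30° from the x-axis; with |WF| = 27.8, F = (-51.681, -23.658). Then |SF| = |F − S| = 37.704.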